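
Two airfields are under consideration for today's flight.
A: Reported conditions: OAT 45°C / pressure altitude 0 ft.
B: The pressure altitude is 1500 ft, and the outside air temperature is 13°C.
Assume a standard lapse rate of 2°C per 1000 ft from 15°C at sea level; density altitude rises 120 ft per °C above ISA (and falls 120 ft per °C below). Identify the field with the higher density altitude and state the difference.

A by 1980 ft

A: ISA temp = 15°C, deviation +30°C, DA = 0 + 120 × 30 = 3600 ft.
B: ISA temp = 12°C, deviation +1°C, DA = 1500 + 120 × 1 = 1620 ft.
A is higher by 3600 − 1620 = 1980 ft.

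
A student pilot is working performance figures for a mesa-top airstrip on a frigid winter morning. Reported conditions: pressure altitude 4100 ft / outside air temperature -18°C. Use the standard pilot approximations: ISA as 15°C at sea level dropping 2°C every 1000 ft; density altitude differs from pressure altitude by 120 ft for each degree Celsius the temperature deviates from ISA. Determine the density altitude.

1124 ft

ISA temperature at 4100 ft = 15 − 2 × (4100/1000) = 6.8°C.
ISA deviation = -18 − 6.8 = -24.8°C.
Density altitude = 4100 + 120 × (-24.8) = 4100 + (-2976) = 1124 ft.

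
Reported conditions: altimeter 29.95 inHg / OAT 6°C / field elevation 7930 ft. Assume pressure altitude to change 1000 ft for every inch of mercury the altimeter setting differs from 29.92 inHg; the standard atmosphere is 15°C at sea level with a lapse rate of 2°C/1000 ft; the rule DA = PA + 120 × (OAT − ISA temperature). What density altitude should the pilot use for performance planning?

8716 ft

Pressure altitude = 7930 + (29.92 − 29.95) × 1000 = 7930 + (-30) = 7900 ft.
ISA temperature at 7900 ft = 15 − 2 × (7900/1000) = -0.8°C.
ISA deviation = 6 − (-0.8) = +6.8°C.
Density altitude = 7900 + 120 × (6.8) = 8716 ft.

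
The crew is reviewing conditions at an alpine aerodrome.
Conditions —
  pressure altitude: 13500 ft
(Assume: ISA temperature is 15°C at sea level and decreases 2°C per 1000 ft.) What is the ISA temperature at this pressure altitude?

ISA temperature = 15 − 2 × (13500/1000) = 15 − 27 = -12°C.

-12°C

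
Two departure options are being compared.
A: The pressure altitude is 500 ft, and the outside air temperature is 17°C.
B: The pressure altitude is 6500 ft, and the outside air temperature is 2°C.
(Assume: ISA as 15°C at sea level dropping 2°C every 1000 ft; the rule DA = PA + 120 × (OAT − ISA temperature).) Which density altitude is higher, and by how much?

A: ISA temp = 14°C, deviation +3°C, DA = 500 + 120 × 3 = 860 ft.
B: ISA temp = 2°C, deviation 0°C, DA = 6500 + 120 × 0 = 6500 ft.
B is higher by 6500 − 860 = 5640 ft.

B by 5640 ft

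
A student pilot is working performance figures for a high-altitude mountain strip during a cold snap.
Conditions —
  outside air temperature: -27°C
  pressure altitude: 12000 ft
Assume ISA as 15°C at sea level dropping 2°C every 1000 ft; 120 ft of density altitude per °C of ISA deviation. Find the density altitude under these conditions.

9840 ft

ISA temperature at 12000 ft = 15 − 2 × (12000/1000) = -9°C.
ISA deviation = -27 − (-9) = -18°C.
Density altitude = 12000 + 120 × (-18) = 12000 + (-2160) = 9840 ft.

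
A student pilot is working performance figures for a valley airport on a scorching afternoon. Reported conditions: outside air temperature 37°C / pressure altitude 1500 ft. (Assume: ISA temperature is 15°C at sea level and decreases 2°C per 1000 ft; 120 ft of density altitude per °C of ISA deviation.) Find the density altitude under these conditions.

4500 ft

ISA temperature at 1500 ft = 15 − 2 × (1500/1000) = 12°C.
ISA deviation = 37 − 12 = +25°C.
Density altitude = 1500 + 120 × (25) = 1500 + (+3000) = 4500 ft.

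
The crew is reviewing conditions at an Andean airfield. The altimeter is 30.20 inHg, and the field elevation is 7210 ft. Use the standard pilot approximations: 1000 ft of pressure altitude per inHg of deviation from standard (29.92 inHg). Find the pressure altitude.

Pressure correction = (29.92 − 30.20) × 1000 = -280 ft.
Pressure altitude = 7210 + (-280) = 6930 ft.

6930 ft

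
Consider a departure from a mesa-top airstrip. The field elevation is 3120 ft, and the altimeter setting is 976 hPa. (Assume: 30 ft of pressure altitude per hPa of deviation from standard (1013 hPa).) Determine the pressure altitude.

Pressure correction = (1013 − 976) × 30 = +1110 ft.
Pressure altitude = 3120 + (+1110) = 4230 ft.

4230 ft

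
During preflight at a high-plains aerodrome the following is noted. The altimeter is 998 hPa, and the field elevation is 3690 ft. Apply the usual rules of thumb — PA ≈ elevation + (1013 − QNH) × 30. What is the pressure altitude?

4140 ft

Pressure correction = (1013 − 998) × 30 = +450 ft.
Pressure altitude = 3690 + (+450) = 4140 ft.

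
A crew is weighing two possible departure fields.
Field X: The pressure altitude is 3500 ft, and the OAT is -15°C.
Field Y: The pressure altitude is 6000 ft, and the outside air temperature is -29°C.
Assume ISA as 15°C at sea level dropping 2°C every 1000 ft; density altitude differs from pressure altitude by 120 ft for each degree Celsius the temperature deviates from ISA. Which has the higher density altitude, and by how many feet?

Field X: ISA temp = 8°C, deviation -23°C, DA = 3500 + 120 × (-23) = 740 ft.
Field Y: ISA temp = 3°C, deviation -32°C, DA = 6000 + 120 × (-32) = 2160 ft.
Field Y is higher by 2160 − 740 = 1420 ft.

Field Y by 1420 ft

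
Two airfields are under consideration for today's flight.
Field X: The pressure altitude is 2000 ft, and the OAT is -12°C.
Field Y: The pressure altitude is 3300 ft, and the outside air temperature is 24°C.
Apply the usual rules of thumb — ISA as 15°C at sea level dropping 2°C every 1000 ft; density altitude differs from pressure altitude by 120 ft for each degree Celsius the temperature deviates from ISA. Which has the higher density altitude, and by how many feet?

Field X: ISA temp = 11°C, deviation -23°C, DA = 2000 + 120 × (-23) = -760 ft.
Field Y: ISA temp = 8.4°C, deviation +15.6°C, DA = 3300 + 120 × 15.6 = 5172 ft.
Field Y is higher by 5172 − (-760) = 5932 ft.

Field Y by 5932 ft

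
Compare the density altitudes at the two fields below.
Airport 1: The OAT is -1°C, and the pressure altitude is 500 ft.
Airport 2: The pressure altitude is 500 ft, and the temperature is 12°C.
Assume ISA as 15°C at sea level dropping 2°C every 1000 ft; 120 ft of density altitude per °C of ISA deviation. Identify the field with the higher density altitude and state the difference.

Airport 1: ISA temp = 14°C, deviation -15°C, DA = 500 + 120 × (-15) = -1300 ft.
Airport 2: ISA temp = 14°C, deviation -2°C, DA = 500 + 120 × (-2) = 260 ft.
Airport 2 is higher by 260 − (-1300) = 1560 ft.

Airport 2 by 1560 ft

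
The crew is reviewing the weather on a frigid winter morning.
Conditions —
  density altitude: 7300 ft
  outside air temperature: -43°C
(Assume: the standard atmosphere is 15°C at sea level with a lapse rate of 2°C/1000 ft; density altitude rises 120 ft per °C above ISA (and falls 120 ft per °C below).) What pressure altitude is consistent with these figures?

11500 ft

DA = PA + 120 × (OAT − (15 − 2·PA/1000)) = PA + 120·OAT − 1800 + 0.24·PA = 1.24·PA + 120·OAT − 1800.
So 1.24·PA = 7300 − 120 × (-43) + 1800 = 14260.
PA = 14260 / 1.24 = 11500 ft.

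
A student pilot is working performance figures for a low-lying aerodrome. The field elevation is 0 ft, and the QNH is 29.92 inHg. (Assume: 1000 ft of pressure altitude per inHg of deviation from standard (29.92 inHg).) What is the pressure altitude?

0 ft

Pressure correction = (29.92 − 29.92) × 1000 = 0 ft.
Pressure altitude = 0 + (0) = 0 ft.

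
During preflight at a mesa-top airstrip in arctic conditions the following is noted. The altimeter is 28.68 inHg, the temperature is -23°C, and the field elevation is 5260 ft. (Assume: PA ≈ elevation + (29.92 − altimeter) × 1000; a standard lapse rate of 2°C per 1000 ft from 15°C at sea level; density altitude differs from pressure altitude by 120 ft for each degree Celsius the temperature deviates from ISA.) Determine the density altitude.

3500 ft

Pressure altitude = 5260 + (29.92 − 28.68) × 1000 = 5260 + (+1240) = 6500 ft.
ISA temperature at 6500 ft = 15 − 2 × (6500/1000) = 2°C.
ISA deviation = -23 − 2 = -25°C.
Density altitude = 6500 + 120 × (-25) = 3500 ft.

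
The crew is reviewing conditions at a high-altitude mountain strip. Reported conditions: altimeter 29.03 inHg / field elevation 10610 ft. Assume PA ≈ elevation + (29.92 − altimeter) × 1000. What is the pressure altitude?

11500 ft

Pressure correction = (29.92 − 29.03) × 1000 = +890 ft.
Pressure altitude = 10610 + (+890) = 11500 ft.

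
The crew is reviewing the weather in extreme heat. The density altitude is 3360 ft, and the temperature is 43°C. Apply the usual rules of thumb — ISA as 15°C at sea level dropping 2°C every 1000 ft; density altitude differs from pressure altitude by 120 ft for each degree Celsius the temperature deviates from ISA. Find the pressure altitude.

0 ft

DA = PA + 120 × (OAT − (15 − 2·PA/1000)) = PA + 120·OAT − 1800 + 0.24·PA = 1.24·PA + 120·OAT − 1800.
So 1.24·PA = 3360 − 120 × 43 + 1800 = 0.
PA = 0 / 1.24 = 0 ft.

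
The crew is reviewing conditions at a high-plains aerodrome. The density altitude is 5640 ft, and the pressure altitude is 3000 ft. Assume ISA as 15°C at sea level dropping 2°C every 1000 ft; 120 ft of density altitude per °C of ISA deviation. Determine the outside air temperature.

31°C

Density altitude − pressure altitude = 5640 − 3000 = +2640 ft.
At 120 ft/°C that is an ISA deviation of 2640/120 = +22°C.
ISA temperature at 3000 ft = 15 − 2 × (3000/1000) = 9°C.
OAT = ISA + deviation = 9 + (+22) = 31°C.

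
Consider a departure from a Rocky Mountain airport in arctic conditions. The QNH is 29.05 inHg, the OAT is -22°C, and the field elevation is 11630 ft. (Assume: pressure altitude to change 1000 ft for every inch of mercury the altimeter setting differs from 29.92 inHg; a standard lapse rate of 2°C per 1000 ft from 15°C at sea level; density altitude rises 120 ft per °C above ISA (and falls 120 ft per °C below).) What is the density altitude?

Pressure altitude = 11630 + (29.92 − 29.05) × 1000 = 11630 + (+870) = 12500 ft.
ISA temperature at 12500 ft = 15 − 2 × (12500/1000) = -10°C.
ISA deviation = -22 − (-10) = -12°C.
Density altitude = 12500 + 120 × (-12) = 11060 ft.

11060 ft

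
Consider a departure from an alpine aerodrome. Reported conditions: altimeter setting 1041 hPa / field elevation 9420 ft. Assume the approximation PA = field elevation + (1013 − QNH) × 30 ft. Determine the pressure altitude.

8580 ft

Pressure correction = (1013 − 1041) × 30 = -840 ft.
Pressure altitude = 9420 + (-840) = 8580 ft.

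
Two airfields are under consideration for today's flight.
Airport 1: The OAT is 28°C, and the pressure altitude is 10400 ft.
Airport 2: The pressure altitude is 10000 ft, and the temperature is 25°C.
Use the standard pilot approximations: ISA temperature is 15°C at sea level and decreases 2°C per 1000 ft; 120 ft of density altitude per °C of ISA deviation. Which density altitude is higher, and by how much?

Airport 1 by 856 ft

Airport 1: ISA temp = -5.8°C, deviation +33.8°C, DA = 10400 + 120 × 33.8 = 14456 ft.
Airport 2: ISA temp = -5°C, deviation +30°C, DA = 10000 + 120 × 30 = 13600 ft.
Airport 1 is higher by 14456 − 13600 = 856 ft.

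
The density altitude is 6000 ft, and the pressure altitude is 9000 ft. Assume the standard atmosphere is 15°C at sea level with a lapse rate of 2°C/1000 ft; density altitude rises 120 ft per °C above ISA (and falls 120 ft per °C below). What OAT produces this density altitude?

Density altitude − pressure altitude = 6000 − 9000 = -3000 ft.
At 120 ft/°C that is an ISA deviation of -3000/120 = -25°C.
ISA temperature at 9000 ft = 15 − 2 × (9000/1000) = -3°C.
OAT = ISA + deviation = -3 + (-25) = -28°C.

-28°C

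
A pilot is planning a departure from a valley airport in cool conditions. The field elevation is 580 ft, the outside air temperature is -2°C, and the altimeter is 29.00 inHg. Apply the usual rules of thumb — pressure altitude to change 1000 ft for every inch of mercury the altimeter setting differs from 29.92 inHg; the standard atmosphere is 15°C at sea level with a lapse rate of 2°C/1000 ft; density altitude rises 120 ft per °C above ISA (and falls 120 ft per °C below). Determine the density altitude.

Pressure altitude = 580 + (29.92 − 29.00) × 1000 = 580 + (+920) = 1500 ft.
ISA temperature at 1500 ft = 15 − 2 × (1500/1000) = 12°C.
ISA deviation = -2 − 12 = -14°C.
Density altitude = 1500 + 120 × (-14) = -180 ft.

-180 ft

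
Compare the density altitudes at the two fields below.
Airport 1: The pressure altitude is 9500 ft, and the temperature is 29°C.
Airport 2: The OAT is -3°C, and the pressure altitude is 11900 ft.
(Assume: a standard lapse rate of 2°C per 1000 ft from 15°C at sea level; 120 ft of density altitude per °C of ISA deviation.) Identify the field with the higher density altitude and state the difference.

Airport 1: ISA temp = -4°C, deviation +33°C, DA = 9500 + 120 × 33 = 13460 ft.
Airport 2: ISA temp = -8.8°C, deviation +5.8°C, DA = 11900 + 120 × 5.8 = 12596 ft.
Airport 1 is higher by 13460 − 12596 = 864 ft.

Airport 1 by 864 ft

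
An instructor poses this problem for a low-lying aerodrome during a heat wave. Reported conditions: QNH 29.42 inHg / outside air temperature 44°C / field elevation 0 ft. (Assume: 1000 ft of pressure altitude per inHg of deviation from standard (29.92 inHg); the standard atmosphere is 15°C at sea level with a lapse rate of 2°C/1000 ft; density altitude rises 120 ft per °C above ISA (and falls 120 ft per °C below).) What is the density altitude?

4100 ft

Pressure altitude = 0 + (29.92 − 29.42) × 1000 = 0 + (+500) = 500 ft.
ISA temperature at 500 ft = 15 − 2 × (500/1000) = 14°C.
ISA deviation = 44 − 14 = +30°C.
Density altitude = 500 + 120 × (30) = 4100 ft.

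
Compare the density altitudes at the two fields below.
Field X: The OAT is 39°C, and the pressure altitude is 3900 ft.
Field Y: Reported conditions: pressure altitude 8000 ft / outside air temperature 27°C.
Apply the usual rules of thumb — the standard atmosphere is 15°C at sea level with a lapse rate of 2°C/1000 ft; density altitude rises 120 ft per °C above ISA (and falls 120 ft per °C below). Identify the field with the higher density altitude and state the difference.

Field X: ISA temp = 7.2°C, deviation +31.8°C, DA = 3900 + 120 × 31.8 = 7716 ft.
Field Y: ISA temp = -1°C, deviation +28°C, DA = 8000 + 120 × 28 = 11360 ft.
Field Y is higher by 11360 − 7716 = 3644 ft.

Field Y by 3644 ft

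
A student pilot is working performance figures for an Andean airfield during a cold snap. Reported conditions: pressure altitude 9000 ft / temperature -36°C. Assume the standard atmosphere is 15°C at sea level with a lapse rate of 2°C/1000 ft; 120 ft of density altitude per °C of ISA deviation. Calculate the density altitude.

ISA temperature at 9000 ft = 15 − 2 × (9000/1000) = -3°C.
ISA deviation = -36 − (-3) = -33°C.
Density altitude = 9000 + 120 × (-33) = 9000 + (-3960) = 5040 ft.

5040 ft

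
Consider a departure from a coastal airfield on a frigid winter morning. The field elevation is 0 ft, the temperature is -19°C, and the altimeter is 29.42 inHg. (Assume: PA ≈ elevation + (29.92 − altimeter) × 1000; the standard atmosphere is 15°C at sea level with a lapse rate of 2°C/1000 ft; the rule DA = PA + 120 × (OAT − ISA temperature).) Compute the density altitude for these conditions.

-3460 ft

Pressure altitude = 0 + (29.92 − 29.42) × 1000 = 0 + (+500) = 500 ft.
ISA temperature at 500 ft = 15 − 2 × (500/1000) = 14°C.
ISA deviation = -19 − 14 = -33°C.
Density altitude = 500 + 120 × (-33) = -3460 ft.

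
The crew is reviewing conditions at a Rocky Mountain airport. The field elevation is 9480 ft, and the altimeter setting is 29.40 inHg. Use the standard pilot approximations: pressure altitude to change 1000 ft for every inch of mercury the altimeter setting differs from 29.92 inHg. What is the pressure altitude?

Pressure correction = (29.92 − 29.40) × 1000 = +520 ft.
Pressure altitude = 9480 + (+520) = 10000 ft.

10000 ft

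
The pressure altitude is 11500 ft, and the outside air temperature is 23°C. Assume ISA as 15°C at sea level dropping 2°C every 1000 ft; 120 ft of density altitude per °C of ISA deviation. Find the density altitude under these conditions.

ISA temperature at 11500 ft = 15 − 2 × (11500/1000) = -8°C.
ISA deviation = 23 − (-8) = +31°C.
Density altitude = 11500 + 120 × (31) = 11500 + (+3720) = 15220 ft.

15220 ft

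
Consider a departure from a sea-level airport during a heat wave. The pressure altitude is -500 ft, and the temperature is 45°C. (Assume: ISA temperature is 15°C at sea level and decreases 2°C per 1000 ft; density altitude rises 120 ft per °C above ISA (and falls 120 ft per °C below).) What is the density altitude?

2980 ft

ISA temperature at -500 ft = 15 − 2 × (-500/1000) = 16°C.
ISA deviation = 45 − 16 = +29°C.
Density altitude = -500 + 120 × (29) = -500 + (+3480) = 2980 ft.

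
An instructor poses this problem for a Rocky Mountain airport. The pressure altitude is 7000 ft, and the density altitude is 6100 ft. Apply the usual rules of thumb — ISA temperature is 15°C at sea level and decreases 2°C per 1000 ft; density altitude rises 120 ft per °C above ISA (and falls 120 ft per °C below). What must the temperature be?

Density altitude − pressure altitude = 6100 − 7000 = -900 ft.
At 120 ft/°C that is an ISA deviation of -900/120 = -7.5°C.
ISA temperature at 7000 ft = 15 − 2 × (7000/1000) = 1°C.
OAT = ISA + deviation = 1 + (-7.5) = -6.5°C.

-6.5°C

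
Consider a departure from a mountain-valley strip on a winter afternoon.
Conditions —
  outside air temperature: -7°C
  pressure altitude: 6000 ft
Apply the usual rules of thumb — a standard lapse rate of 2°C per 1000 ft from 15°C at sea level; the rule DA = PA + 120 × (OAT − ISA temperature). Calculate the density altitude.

4800 ft

ISA temperature at 6000 ft = 15 − 2 × (6000/1000) = 3°C.
ISA deviation = -7 − 3 = -10°C.
Density altitude = 6000 + 120 × (-10) = 6000 + (-1200) = 4800 ft.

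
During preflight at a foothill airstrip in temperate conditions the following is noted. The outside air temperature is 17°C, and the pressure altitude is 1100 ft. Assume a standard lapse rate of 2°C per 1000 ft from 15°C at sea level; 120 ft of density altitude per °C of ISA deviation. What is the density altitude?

1604 ft

ISA temperature at 1100 ft = 15 − 2 × (1100/1000) = 12.8°C.
ISA deviation = 17 − 12.8 = +4.2°C.
Density altitude = 1100 + 120 × (4.2) = 1100 + (+504) = 1604 ft.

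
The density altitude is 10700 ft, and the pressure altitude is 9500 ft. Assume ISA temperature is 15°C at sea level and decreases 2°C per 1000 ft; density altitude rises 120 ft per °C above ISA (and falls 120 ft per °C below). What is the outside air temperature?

Density altitude − pressure altitude = 10700 − 9500 = +1200 ft.
At 120 ft/°C that is an ISA deviation of 1200/120 = +10°C.
ISA temperature at 9500 ft = 15 − 2 × (9500/1000) = -4°C.
OAT = ISA + deviation = -4 + (+10) = 6°C.

6°C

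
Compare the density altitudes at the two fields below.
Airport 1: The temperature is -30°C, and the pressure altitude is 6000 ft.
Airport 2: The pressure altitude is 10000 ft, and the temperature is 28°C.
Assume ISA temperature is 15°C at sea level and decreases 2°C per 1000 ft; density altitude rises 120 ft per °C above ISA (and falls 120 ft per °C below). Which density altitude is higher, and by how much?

Airport 2 by 11920 ft

Airport 1: ISA temp = 3°C, deviation -33°C, DA = 6000 + 120 × (-33) = 2040 ft.
Airport 2: ISA temp = -5°C, deviation +33°C, DA = 10000 + 120 × 33 = 13960 ft.
Airport 2 is higher by 13960 − 2040 = 11920 ft.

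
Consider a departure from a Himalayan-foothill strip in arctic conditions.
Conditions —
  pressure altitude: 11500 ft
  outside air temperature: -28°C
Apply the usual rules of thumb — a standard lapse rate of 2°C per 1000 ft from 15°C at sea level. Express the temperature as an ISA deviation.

ISA temperature at 11500 ft = 15 − 2 × (11500/1000) = -8°C.
Deviation = OAT − ISA = -28 − (-8) = -20°C.

ISA-20°C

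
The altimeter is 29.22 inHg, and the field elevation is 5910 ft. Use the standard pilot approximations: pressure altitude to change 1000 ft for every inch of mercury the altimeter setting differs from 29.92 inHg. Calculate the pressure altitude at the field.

Pressure correction = (29.92 − 29.22) × 1000 = +700 ft.
Pressure altitude = 5910 + (+700) = 6610 ft.

6610 ft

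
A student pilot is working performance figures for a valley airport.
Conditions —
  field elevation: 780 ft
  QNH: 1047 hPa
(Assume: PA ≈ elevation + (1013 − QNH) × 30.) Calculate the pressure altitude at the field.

Pressure correction = (1013 − 1047) × 30 = -1020 ft.
Pressure altitude = 780 + (-1020) = -240 ft.

-240 ft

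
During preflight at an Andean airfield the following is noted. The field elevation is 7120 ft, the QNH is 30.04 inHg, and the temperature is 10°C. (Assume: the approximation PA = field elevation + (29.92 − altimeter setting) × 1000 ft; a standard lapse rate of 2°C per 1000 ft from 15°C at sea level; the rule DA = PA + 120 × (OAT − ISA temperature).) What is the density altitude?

Pressure altitude = 7120 + (29.92 − 30.04) × 1000 = 7120 + (-120) = 7000 ft.
ISA temperature at 7000 ft = 15 − 2 × (7000/1000) = 1°C.
ISA deviation = 10 − 1 = +9°C.
Density altitude = 7000 + 120 × (9) = 8080 ft.

8080 ft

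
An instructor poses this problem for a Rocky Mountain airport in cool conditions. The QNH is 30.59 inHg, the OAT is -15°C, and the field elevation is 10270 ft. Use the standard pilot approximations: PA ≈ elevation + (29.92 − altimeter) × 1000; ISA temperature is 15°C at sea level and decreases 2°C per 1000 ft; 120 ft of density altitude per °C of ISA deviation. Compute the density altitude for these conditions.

Pressure altitude = 10270 + (29.92 − 30.59) × 1000 = 10270 + (-670) = 9600 ft.
ISA temperature at 9600 ft = 15 − 2 × (9600/1000) = -4.2°C.
ISA deviation = -15 − (-4.2) = -10.8°C.
Density altitude = 9600 + 120 × (-10.8) = 8304 ft.

8304 ft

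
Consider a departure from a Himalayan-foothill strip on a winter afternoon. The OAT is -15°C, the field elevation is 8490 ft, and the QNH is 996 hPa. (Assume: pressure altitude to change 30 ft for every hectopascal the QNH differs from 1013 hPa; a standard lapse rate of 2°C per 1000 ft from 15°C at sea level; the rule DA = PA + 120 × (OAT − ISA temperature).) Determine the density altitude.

7560 ft

Pressure altitude = 8490 + (1013 − 996) × 30 = 8490 + (+510) = 9000 ft.
ISA temperature at 9000 ft = 15 − 2 × (9000/1000) = -3°C.
ISA deviation = -15 − (-3) = -12°C.
Density altitude = 9000 + 120 × (-12) = 7560 ft.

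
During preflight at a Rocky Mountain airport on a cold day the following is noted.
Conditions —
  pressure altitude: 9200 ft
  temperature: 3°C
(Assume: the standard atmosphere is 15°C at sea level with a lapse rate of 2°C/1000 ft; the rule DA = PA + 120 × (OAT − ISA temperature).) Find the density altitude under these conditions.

9968 ft

ISA temperature at 9200 ft = 15 − 2 × (9200/1000) = -3.4°C.
ISA deviation = 3 − (-3.4) = +6.4°C.
Density altitude = 9200 + 120 × (6.4) = 9200 + (+768) = 9968 ft.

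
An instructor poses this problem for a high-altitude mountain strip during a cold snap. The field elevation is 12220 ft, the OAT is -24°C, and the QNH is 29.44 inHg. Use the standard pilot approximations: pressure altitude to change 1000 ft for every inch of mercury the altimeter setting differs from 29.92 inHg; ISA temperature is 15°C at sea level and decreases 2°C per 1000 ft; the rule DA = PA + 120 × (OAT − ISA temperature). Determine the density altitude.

11068 ft

Pressure altitude = 12220 + (29.92 − 29.44) × 1000 = 12220 + (+480) = 12700 ft.
ISA temperature at 12700 ft = 15 − 2 × (12700/1000) = -10.4°C.
ISA deviation = -24 − (-10.4) = -13.6°C.
Density altitude = 12700 + 120 × (-13.6) = 11068 ft.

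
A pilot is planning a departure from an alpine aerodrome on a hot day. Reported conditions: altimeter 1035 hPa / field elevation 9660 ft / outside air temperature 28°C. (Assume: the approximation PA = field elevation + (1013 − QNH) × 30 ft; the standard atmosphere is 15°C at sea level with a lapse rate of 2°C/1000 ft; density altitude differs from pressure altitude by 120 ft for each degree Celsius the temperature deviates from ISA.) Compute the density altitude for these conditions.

Pressure altitude = 9660 + (1013 − 1035) × 30 = 9660 + (-660) = 9000 ft.
ISA temperature at 9000 ft = 15 − 2 × (9000/1000) = -3°C.
ISA deviation = 28 − (-3) = +31°C.
Density altitude = 9000 + 120 × (31) = 12720 ft.

12720 ft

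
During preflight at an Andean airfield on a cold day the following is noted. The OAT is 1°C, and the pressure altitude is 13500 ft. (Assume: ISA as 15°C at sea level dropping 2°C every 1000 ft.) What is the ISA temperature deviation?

ISA temperature at 13500 ft = 15 − 2 × (13500/1000) = -12°C.
Deviation = OAT − ISA = 1 − (-12) = +13°C.

ISA+13°C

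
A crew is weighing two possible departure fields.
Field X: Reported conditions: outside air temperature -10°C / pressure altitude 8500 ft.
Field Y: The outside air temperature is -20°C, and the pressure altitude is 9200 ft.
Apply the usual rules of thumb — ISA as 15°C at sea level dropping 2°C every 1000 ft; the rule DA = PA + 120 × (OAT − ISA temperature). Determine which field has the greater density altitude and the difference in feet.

Field X by 332 ft

Field X: ISA temp = -2°C, deviation -8°C, DA = 8500 + 120 × (-8) = 7540 ft.
Field Y: ISA temp = -3.4°C, deviation -16.6°C, DA = 9200 + 120 × (-16.6) = 7208 ft.
Field X is higher by 7540 − 7208 = 332 ft.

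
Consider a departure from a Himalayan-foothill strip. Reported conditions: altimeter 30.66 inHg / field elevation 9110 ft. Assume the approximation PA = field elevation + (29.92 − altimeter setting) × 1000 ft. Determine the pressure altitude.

8370 ft

Pressure correction = (29.92 − 30.66) × 1000 = -740 ft.
Pressure altitude = 9110 + (-740) = 8370 ft.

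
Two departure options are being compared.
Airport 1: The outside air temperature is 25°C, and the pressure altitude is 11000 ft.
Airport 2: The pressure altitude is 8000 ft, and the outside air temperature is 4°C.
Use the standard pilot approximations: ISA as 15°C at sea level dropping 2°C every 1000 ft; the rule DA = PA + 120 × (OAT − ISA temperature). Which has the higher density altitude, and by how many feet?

Airport 1 by 6240 ft

Airport 1: ISA temp = -7°C, deviation +32°C, DA = 11000 + 120 × 32 = 14840 ft.
Airport 2: ISA temp = -1°C, deviation +5°C, DA = 8000 + 120 × 5 = 8600 ft.
Airport 1 is higher by 14840 − 8600 = 6240 ft.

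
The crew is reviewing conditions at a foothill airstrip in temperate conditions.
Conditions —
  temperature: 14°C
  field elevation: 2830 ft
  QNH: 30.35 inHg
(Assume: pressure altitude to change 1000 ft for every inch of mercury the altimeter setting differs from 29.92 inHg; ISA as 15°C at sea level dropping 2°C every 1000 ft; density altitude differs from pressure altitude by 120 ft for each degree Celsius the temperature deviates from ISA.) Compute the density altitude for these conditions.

2856 ft

Pressure altitude = 2830 + (29.92 − 30.35) × 1000 = 2830 + (-430) = 2400 ft.
ISA temperature at 2400 ft = 15 − 2 × (2400/1000) = 10.2°C.
ISA deviation = 14 − 10.2 = +3.8°C.
Density altitude = 2400 + 120 × (3.8) = 2856 ft.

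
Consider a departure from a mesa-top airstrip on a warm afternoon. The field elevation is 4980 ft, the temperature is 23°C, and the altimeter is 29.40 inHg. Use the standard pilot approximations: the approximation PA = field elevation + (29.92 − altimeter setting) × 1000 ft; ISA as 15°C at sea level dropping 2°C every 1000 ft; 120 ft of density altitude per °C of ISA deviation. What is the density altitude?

7780 ft

Pressure altitude = 4980 + (29.92 − 29.40) × 1000 = 4980 + (+520) = 5500 ft.
ISA temperature at 5500 ft = 15 − 2 × (5500/1000) = 4°C.
ISA deviation = 23 − 4 = +19°C.
Density altitude = 5500 + 120 × (19) = 7780 ft.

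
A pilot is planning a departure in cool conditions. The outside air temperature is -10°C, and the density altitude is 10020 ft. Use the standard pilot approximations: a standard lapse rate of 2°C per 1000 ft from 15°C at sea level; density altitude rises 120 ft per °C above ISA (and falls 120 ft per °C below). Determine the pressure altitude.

DA = PA + 120 × (OAT − (15 − 2·PA/1000)) = PA + 120·OAT − 1800 + 0.24·PA = 1.24·PA + 120·OAT − 1800.
So 1.24·PA = 10020 − 120 × (-10) + 1800 = 13020.
PA = 13020 / 1.24 = 10500 ft.

10500 ft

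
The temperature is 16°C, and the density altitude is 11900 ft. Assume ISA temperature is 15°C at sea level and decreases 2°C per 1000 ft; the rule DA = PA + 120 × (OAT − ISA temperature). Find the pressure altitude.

DA = PA + 120 × (OAT − (15 − 2·PA/1000)) = PA + 120·OAT − 1800 + 0.24·PA = 1.24·PA + 120·OAT − 1800.
So 1.24·PA = 11900 − 120 × 16 + 1800 = 11780.
PA = 11780 / 1.24 = 9500 ft.

9500 ft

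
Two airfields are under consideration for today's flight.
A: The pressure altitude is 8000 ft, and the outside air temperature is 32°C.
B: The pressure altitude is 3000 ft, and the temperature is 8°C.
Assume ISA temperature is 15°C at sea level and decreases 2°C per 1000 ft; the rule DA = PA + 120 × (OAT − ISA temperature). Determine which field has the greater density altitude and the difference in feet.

A by 9080 ft

A: ISA temp = -1°C, deviation +33°C, DA = 8000 + 120 × 33 = 11960 ft.
B: ISA temp = 9°C, deviation -1°C, DA = 3000 + 120 × (-1) = 2880 ft.
A is higher by 11960 − 2880 = 9080 ft.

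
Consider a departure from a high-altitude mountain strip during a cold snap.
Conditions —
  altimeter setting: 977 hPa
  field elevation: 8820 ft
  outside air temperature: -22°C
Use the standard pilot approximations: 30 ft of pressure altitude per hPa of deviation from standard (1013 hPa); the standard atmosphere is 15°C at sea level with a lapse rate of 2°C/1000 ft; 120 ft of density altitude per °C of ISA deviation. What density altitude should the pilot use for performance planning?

7836 ft

Pressure altitude = 8820 + (1013 − 977) × 30 = 8820 + (+1080) = 9900 ft.
ISA temperature at 9900 ft = 15 − 2 × (9900/1000) = -4.8°C.
ISA deviation = -22 − (-4.8) = -17.2°C.
Density altitude = 9900 + 120 × (-17.2) = 7836 ft.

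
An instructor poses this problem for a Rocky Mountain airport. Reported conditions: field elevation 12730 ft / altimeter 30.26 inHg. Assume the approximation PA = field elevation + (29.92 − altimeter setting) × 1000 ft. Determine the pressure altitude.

Pressure correction = (29.92 − 30.26) × 1000 = -340 ft.
Pressure altitude = 12730 + (-340) = 12390 ft.

12390 ft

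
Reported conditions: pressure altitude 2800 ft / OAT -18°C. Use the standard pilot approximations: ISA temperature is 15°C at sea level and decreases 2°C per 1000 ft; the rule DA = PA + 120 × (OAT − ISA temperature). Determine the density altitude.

ISA temperature at 2800 ft = 15 − 2 × (2800/1000) = 9.4°C.
ISA deviation = -18 − 9.4 = -27.4°C.
Density altitude = 2800 + 120 × (-27.4) = 2800 + (-3288) = -488 ft.

-488 ft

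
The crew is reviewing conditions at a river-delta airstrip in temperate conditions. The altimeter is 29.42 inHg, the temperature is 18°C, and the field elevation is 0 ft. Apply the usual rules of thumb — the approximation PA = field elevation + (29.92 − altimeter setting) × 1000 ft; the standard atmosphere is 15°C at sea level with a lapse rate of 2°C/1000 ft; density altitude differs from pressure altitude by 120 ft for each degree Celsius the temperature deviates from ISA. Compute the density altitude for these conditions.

980 ft

Pressure altitude = 0 + (29.92 − 29.42) × 1000 = 0 + (+500) = 500 ft.
ISA temperature at 500 ft = 15 − 2 × (500/1000) = 14°C.
ISA deviation = 18 − 14 = +4°C.
Density altitude = 500 + 120 × (4) = 980 ft.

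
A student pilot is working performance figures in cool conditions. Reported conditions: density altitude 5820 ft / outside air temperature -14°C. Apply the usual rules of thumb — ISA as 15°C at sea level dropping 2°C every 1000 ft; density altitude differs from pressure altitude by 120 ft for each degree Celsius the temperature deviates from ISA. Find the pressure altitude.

DA = PA + 120 × (OAT − (15 − 2·PA/1000)) = PA + 120·OAT − 1800 + 0.24·PA = 1.24·PA + 120·OAT − 1800.
So 1.24·PA = 5820 − 120 × (-14) + 1800 = 9300.
PA = 9300 / 1.24 = 7500 ft.

7500 ft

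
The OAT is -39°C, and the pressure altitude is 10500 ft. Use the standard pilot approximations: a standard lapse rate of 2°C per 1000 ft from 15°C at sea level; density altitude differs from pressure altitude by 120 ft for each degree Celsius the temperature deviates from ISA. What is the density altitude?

6540 ft

ISA temperature at 10500 ft = 15 − 2 × (10500/1000) = -6°C.
ISA deviation = -39 − (-6) = -33°C.
Density altitude = 10500 + 120 × (-33) = 10500 + (-3960) = 6540 ft.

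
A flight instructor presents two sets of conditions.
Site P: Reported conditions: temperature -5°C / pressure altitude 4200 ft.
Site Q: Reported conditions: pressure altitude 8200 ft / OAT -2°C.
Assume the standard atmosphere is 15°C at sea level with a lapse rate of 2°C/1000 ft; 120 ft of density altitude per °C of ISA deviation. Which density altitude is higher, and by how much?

Site P: ISA temp = 6.6°C, deviation -11.6°C, DA = 4200 + 120 × (-11.6) = 2808 ft.
Site Q: ISA temp = -1.4°C, deviation -0.6°C, DA = 8200 + 120 × (-0.6) = 8128 ft.
Site Q is higher by 8128 − 2808 = 5320 ft.

Site Q by 5320 ft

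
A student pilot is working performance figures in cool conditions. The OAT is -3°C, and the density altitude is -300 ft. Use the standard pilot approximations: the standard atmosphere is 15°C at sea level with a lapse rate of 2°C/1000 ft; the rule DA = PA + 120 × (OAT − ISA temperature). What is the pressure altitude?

DA = PA + 120 × (OAT − (15 − 2·PA/1000)) = PA + 120·OAT − 1800 + 0.24·PA = 1.24·PA + 120·OAT − 1800.
So 1.24·PA = -300 − 120 × (-3) + 1800 = 1860.
PA = 1860 / 1.24 = 1500 ft.

1500 ft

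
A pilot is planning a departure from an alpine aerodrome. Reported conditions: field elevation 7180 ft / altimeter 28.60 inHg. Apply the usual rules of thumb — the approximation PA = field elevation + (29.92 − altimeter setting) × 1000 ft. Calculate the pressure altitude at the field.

Pressure correction = (29.92 − 28.60) × 1000 = +1320 ft.
Pressure altitude = 7180 + (+1320) = 8500 ft.

8500 ft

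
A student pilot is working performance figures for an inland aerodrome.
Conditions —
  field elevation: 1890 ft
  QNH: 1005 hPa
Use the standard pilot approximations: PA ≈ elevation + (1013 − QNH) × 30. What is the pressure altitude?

Pressure correction = (1013 − 1005) × 30 = +240 ft.
Pressure altitude = 1890 + (+240) = 2130 ft.

2130 ft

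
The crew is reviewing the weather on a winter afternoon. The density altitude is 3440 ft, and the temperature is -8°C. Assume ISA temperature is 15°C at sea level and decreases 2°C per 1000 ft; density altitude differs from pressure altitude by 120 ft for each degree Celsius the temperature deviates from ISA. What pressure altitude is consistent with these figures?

DA = PA + 120 × (OAT − (15 − 2·PA/1000)) = PA + 120·OAT − 1800 + 0.24·PA = 1.24·PA + 120·OAT − 1800.
So 1.24·PA = 3440 − 120 × (-8) + 1800 = 6200.
PA = 6200 / 1.24 = 5000 ft.

5000 ft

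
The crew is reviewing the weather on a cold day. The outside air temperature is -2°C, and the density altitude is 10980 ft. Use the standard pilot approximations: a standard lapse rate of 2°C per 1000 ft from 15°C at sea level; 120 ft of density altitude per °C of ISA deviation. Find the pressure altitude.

10500 ft

DA = PA + 120 × (OAT − (15 − 2·PA/1000)) = PA + 120·OAT − 1800 + 0.24·PA = 1.24·PA + 120·OAT − 1800.
So 1.24·PA = 10980 − 120 × (-2) + 1800 = 13020.
PA = 13020 / 1.24 = 10500 ft.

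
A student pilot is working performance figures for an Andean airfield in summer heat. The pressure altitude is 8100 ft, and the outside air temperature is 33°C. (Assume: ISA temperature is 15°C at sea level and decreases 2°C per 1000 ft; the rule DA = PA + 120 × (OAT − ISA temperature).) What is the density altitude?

ISA temperature at 8100 ft = 15 − 2 × (8100/1000) = -1.2°C.
ISA deviation = 33 − (-1.2) = +34.2°C.
Density altitude = 8100 + 120 × (34.2) = 8100 + (+4104) = 12204 ft.

12204 ft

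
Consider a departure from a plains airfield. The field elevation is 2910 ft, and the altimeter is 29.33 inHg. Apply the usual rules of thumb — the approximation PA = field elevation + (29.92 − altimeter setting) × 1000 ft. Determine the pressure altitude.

Pressure correction = (29.92 − 29.33) × 1000 = +590 ft.
Pressure altitude = 2910 + (+590) = 3500 ft.

3500 ft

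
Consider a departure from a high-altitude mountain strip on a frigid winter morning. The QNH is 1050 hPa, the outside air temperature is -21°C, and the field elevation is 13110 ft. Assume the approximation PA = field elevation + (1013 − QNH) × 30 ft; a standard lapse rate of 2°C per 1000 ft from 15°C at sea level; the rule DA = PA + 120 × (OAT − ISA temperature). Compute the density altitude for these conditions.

Pressure altitude = 13110 + (1013 − 1050) × 30 = 13110 + (-1110) = 12000 ft.
ISA temperature at 12000 ft = 15 − 2 × (12000/1000) = -9°C.
ISA deviation = -21 − (-9) = -12°C.
Density altitude = 12000 + 120 × (-12) = 10560 ft.

10560 ft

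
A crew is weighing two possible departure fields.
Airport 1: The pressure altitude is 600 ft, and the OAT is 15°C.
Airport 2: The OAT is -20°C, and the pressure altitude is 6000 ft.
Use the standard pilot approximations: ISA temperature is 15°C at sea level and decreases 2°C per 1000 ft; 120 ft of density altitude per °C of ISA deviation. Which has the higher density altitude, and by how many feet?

Airport 2 by 2496 ft

Airport 1: ISA temp = 13.8°C, deviation +1.2°C, DA = 600 + 120 × 1.2 = 744 ft.
Airport 2: ISA temp = 3°C, deviation -23°C, DA = 6000 + 120 × (-23) = 3240 ft.
Airport 2 is higher by 3240 − 744 = 2496 ft.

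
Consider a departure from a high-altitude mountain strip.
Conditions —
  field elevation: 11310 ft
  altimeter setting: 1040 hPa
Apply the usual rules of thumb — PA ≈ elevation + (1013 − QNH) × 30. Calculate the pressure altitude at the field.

Pressure correction = (1013 − 1040) × 30 = -810 ft.
Pressure altitude = 11310 + (-810) = 10500 ft.

10500 ft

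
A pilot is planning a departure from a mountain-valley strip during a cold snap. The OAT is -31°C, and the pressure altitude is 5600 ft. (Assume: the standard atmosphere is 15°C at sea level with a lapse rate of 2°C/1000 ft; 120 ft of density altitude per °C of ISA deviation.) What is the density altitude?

1424 ft

ISA temperature at 5600 ft = 15 − 2 × (5600/1000) = 3.8°C.
ISA deviation = -31 − 3.8 = -34.8°C.
Density altitude = 5600 + 120 × (-34.8) = 5600 + (-4176) = 1424 ft.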